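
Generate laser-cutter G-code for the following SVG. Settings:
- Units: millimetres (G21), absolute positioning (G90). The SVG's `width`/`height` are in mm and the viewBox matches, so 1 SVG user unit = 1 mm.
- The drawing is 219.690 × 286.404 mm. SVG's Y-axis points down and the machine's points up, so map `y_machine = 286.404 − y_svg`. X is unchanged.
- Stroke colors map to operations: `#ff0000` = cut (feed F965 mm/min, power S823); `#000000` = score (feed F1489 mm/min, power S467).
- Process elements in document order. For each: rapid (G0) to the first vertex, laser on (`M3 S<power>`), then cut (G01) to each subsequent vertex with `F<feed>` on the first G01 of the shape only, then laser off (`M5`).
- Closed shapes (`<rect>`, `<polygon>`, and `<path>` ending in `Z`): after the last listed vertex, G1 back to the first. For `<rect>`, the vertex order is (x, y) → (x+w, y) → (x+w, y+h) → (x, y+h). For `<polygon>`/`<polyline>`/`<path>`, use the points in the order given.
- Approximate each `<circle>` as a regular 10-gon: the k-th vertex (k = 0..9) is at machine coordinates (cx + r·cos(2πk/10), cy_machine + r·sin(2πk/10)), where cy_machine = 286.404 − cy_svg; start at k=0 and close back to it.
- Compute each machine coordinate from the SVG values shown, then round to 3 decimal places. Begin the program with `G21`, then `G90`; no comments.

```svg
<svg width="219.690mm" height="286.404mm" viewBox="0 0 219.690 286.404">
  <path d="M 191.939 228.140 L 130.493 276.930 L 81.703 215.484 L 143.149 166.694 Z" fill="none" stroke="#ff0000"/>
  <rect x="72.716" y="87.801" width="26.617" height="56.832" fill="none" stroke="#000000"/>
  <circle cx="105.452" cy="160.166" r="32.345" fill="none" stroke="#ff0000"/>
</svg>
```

G21
G90
G0 X191.939 Y58.264
M3 S823
G01 X130.493 Y9.474 F965
G01 X81.703 Y70.920
G01 X143.149 Y119.710
G01 X191.939 Y58.264
M5
G0 X72.716 Y198.603
M3 S467
G01 X99.333 Y198.603 F1489
G01 X99.333 Y141.771
G01 X72.716 Y141.771
G01 X72.716 Y198.603
M5
G0 X137.797 Y126.238
M3 S823
G01 X131.620 Y145.250 F965
G01 X115.447 Y157.000
G01 X95.457 Y157.000
G01 X79.284 Y145.250
G01 X73.107 Y126.238
G01 X79.284 Y107.226
G01 X95.457 Y95.476
G01 X115.447 Y95.476
G01 X131.620 Y107.226
G01 X137.797 Y126.238
M5

viewBox `0 0 219.690 286.404` with mm width/height → 1 unit = 1 mm. Flip: y_m = 286.404 − y_svg.

**Shape 1** — `<path>` regular polygon, stroke `#ff0000` → cut (S823, F965). Machine vertices: (191.939,58.264) → (130.493,9.474) → (81.703,70.920) → (143.149,119.710) → (191.939,58.264). Closed: final G1 returns to the first vertex.

**Shape 2** — `<rect>` rectangle, stroke `#000000` → score (S467, F1489). Machine vertices: (72.716,198.603) → (99.333,198.603) → (99.333,141.771) → (72.716,141.771) → (72.716,198.603). Closed: final G1 returns to the first vertex.

**Shape 3** — `<circle>` circle, stroke `#ff0000` → cut (S823, F965). Machine vertices: (137.797,126.238) → (131.620,145.250) → (115.447,157.000) → (95.457,157.000) → (79.284,145.250) → (73.107,126.238) → (79.284,107.226) → (95.457,95.476) → (115.447,95.476) → (131.620,107.226) → (137.797,126.238). Closed: final G1 returns to the first vertex.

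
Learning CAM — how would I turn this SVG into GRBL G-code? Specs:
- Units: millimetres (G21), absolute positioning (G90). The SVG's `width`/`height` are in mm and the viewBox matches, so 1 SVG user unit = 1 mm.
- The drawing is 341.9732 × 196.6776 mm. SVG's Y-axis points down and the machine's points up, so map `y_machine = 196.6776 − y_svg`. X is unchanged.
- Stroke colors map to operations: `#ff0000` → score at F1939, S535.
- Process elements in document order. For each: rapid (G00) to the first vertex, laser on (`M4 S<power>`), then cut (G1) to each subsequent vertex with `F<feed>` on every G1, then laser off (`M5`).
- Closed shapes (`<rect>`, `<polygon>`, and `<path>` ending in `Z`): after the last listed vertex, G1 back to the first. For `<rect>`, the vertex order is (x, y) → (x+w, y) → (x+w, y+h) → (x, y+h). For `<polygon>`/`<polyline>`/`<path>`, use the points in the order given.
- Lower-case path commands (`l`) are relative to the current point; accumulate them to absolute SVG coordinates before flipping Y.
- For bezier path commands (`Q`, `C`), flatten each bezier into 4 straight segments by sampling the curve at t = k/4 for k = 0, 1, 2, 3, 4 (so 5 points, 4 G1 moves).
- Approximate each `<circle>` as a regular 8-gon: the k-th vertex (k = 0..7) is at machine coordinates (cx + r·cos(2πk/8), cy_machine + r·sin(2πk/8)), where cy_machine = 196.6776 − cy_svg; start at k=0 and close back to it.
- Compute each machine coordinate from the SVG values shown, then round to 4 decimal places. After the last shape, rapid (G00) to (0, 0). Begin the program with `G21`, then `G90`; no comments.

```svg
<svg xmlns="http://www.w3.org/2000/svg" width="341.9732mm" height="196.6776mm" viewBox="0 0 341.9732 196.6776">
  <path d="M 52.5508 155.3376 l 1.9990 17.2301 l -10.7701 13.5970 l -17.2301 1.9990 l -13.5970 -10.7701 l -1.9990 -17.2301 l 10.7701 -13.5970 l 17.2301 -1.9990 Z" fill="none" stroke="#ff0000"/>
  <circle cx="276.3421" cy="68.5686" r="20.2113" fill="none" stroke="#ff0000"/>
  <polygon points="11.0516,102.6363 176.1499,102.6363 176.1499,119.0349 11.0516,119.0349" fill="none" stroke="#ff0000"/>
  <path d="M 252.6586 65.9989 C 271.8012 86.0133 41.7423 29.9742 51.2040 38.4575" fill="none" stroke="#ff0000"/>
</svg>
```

G21
G90
G00 X52.5508 Y41.3400
M4 S535
G1 X54.5498 Y24.1099 F1939
G1 X43.7797 Y10.5129 F1939
G1 X26.5496 Y8.5139 F1939
G1 X12.9526 Y19.2840 F1939
G1 X10.9536 Y36.5141 F1939
G1 X21.7237 Y50.1111 F1939
G1 X38.9538 Y52.1101 F1939
G1 X52.5508 Y41.3400 F1939
M5
G00 X296.5534 Y128.1090
M4 S535
G1 X290.6336 Y142.4005 F1939
G1 X276.3421 Y148.3203 F1939
G1 X262.0506 Y142.4005 F1939
G1 X256.1308 Y128.1090 F1939
G1 X262.0506 Y113.8175 F1939
G1 X276.3421 Y107.8977 F1939
G1 X290.6336 Y113.8175 F1939
G1 X296.5534 Y128.1090 F1939
M5
G00 X11.0516 Y94.0413
M4 S535
G1 X176.1499 Y94.0413 F1939
G1 X176.1499 Y77.6427 F1939
G1 X11.0516 Y77.6427 F1939
G1 X11.0516 Y94.0413 F1939
M5
G00 X252.6586 Y130.6787
M4 S535
G1 X227.9266 Y127.7314 F1939
G1 X155.5616 Y140.1252 F1939
G1 X81.3816 Y154.6811 F1939
G1 X51.2040 Y158.2201 F1939
M5
G00 X0.0000 Y0.0000

1 u = 1 mm; y_m = 196.6776 − y.

[1] `<path>` regular polygon, #ff0000→score S535 F1939: (52.5508,41.3400) → (54.5498,24.1099) → (43.7797,10.5129) → (26.5496,8.5139) → (12.9526,19.2840) → (10.9536,36.5141) → (21.7237,50.1111) → (38.9538,52.1101) → (52.5508,41.3400) (closed)

[2] `<circle>` circle, #ff0000→score S535 F1939: (296.5534,128.1090) → (290.6336,142.4005) → (276.3421,148.3203) → (262.0506,142.4005) → (256.1308,128.1090) → (262.0506,113.8175) → (276.3421,107.8977) → (290.6336,113.8175) → (296.5534,128.1090) (closed)

[3] `<polygon>` rectangle, #ff0000→score S535 F1939: (11.0516,94.0413) → (176.1499,94.0413) → (176.1499,77.6427) → (11.0516,77.6427) → (11.0516,94.0413) (closed)

[4] `<path>` cubic bezier, #ff0000→score S535 F1939: (252.6586,130.6787) → (227.9266,127.7314) → (155.5616,140.1252) → (81.3816,154.6811) → (51.2040,158.2201)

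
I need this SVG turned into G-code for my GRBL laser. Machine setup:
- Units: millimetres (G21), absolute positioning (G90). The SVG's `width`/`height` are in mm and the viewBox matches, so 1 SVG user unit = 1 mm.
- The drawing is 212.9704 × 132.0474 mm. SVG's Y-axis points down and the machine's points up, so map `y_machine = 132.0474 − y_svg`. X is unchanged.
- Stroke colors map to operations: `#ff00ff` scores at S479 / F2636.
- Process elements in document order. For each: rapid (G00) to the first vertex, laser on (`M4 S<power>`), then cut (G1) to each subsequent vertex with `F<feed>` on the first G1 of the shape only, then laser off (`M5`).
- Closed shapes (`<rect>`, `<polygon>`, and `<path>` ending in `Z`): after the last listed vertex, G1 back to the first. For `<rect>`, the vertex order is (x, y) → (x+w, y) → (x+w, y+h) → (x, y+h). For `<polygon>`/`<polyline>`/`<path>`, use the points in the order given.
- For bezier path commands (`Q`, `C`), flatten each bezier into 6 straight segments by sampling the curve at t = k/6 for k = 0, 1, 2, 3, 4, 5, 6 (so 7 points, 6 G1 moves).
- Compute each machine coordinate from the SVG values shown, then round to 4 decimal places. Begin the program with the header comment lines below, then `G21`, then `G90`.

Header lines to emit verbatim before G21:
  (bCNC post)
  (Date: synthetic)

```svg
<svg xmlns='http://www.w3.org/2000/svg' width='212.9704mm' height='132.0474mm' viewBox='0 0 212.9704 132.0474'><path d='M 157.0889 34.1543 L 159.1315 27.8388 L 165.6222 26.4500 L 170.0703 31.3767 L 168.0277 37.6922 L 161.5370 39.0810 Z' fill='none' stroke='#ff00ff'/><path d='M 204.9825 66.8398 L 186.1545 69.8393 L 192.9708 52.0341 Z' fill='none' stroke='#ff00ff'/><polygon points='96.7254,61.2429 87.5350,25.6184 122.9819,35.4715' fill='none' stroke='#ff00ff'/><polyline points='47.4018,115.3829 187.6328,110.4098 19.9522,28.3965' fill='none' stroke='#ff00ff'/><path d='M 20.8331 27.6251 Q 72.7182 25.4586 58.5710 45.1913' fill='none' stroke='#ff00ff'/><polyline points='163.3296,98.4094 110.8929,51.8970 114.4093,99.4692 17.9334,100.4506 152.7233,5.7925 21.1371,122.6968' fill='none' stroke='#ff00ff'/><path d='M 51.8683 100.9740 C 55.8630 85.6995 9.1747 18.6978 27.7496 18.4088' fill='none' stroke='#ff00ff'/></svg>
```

(bCNC post)
(Date: synthetic)
G21
G90
G00 X157.0889 Y97.8931
M4 S479
G1 X159.1315 Y104.2086 F2636
G1 X165.6222 Y105.5974
G1 X170.0703 Y100.6707
G1 X168.0277 Y94.3552
G1 X161.5370 Y92.9664
G1 X157.0889 Y97.8931
M5
G00 X204.9825 Y65.2076
M4 S479
G1 X186.1545 Y62.2081 F2636
G1 X192.9708 Y80.0133
G1 X204.9825 Y65.2076
M5
G00 X96.7254 Y70.8045
M4 S479
G1 X87.5350 Y106.4290 F2636
G1 X122.9819 Y96.5759
G1 X96.7254 Y70.8045
M5
G00 X47.4018 Y16.6645
M4 S479
G1 X187.6328 Y21.6376 F2636
G1 X19.9522 Y103.6509
M5
G00 X20.8331 Y104.4223
M4 S479
G1 X36.2939 Y104.5362 F2636
G1 X48.0862 Y103.4334
G1 X56.2101 Y101.1140
G1 X60.6655 Y97.5780
G1 X61.4525 Y92.8254
G1 X58.5710 Y86.8561
M5
G00 X163.3296 Y33.6380
M4 S479
G1 X110.8929 Y80.1504 F2636
G1 X114.4093 Y32.5782
G1 X17.9334 Y31.5968
G1 X152.7233 Y126.2549
G1 X21.1371 Y9.3506
M5
G00 X51.8683 Y31.0734
M4 S479
G1 X50.1789 Y42.4729 F2636
G1 X43.2630 Y59.2036
G1 X34.3414 Y77.9756
G1 X26.6348 Y95.4987
G1 X23.3640 Y108.4830
G1 X27.7496 Y113.6386
M5

Since the viewBox matches the mm dimensions, user units are millimetres directly. The only transform is the Y-flip y_m = 132.0474 − y_svg.

Shape 1 is a regular polygon drawn with `<path>`. Its stroke #ff00ff means score at S479, F2636. After flipping Y the toolpath is (157.0889,97.8931) → (159.1315,104.2086) → (165.6222,105.5974) → (170.0703,100.6707) → (168.0277,94.3552) → (161.5370,92.9664) → (157.0889,97.8931), returning to the start.

Shape 2 is a regular polygon drawn with `<path>`. Its stroke #ff00ff means score at S479, F2636. After flipping Y the toolpath is (204.9825,65.2076) → (186.1545,62.2081) → (192.9708,80.0133) → (204.9825,65.2076), returning to the start.

Shape 3 is a regular polygon drawn with `<polygon>`. Its stroke #ff00ff means score at S479, F2636. After flipping Y the toolpath is (96.7254,70.8045) → (87.5350,106.4290) → (122.9819,96.5759) → (96.7254,70.8045), returning to the start.

Shape 4 is a open polyline drawn with `<polyline>`. Its stroke #ff00ff means score at S479, F2636. After flipping Y the toolpath is (47.4018,16.6645) → (187.6328,21.6376) → (19.9522,103.6509).

Shape 5 is a quadratic bezier drawn with `<path>`. Its stroke #ff00ff means score at S479, F2636. After flipping Y the toolpath is (20.8331,104.4223) → (36.2939,104.5362) → (48.0862,103.4334) → (56.2101,101.1140) → (60.6655,97.5780) → (61.4525,92.8254) → (58.5710,86.8561).

Shape 6 is a open polyline drawn with `<polyline>`. Its stroke #ff00ff means score at S479, F2636. After flipping Y the toolpath is (163.3296,33.6380) → (110.8929,80.1504) → (114.4093,32.5782) → (17.9334,31.5968) → (152.7233,126.2549) → (21.1371,9.3506).

Shape 7 is a cubic bezier drawn with `<path>`. Its stroke #ff00ff means score at S479, F2636. After flipping Y the toolpath is (51.8683,31.0734) → (50.1789,42.4729) → (43.2630,59.2036) → (34.3414,77.9756) → (26.6348,95.4987) → (23.3640,108.4830) → (27.7496,113.6386).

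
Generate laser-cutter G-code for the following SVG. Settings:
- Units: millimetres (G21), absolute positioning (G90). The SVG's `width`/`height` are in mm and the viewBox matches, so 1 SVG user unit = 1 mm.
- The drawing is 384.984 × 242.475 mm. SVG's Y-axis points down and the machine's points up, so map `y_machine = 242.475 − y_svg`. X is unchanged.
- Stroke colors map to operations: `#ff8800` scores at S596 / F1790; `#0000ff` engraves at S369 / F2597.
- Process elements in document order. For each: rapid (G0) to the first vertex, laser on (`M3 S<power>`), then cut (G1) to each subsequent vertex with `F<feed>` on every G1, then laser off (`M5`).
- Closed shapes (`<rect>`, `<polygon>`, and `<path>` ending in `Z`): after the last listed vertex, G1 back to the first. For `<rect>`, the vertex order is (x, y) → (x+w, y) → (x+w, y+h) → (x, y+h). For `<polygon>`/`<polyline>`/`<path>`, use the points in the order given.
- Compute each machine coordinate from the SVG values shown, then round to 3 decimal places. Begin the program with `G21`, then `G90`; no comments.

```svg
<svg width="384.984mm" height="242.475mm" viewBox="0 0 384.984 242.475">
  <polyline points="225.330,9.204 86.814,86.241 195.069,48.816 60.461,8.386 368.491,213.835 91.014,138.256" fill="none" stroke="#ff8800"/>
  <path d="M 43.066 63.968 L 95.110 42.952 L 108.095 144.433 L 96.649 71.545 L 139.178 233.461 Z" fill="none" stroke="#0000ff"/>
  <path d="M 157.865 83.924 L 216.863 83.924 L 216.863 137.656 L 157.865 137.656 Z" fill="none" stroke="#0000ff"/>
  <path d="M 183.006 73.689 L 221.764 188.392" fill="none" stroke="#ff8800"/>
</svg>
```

1 u = 1 mm; y_m = 242.475 − y.

[1] `<polyline>` open polyline, #ff8800→score S596 F1790: (225.330,233.271) → (86.814,156.234) → (195.069,193.659) → (60.461,234.089) → (368.491,28.640) → (91.014,104.219)

[2] `<path>` closed polygon, #0000ff→engrave S369 F2597: (43.066,178.507) → (95.110,199.523) → (108.095,98.042) → (96.649,170.930) → (139.178,9.014) → (43.066,178.507) (closed)

[3] `<path>` rectangle, #0000ff→engrave S369 F2597: (157.865,158.551) → (216.863,158.551) → (216.863,104.819) → (157.865,104.819) → (157.865,158.551) (closed)

[4] `<path>` line segment, #ff8800→score S596 F1790: (183.006,168.786) → (221.764,54.083)

G21
G90
G0 X225.330 Y233.271
M3 S596
G1 X86.814 Y156.234 F1790
G1 X195.069 Y193.659 F1790
G1 X60.461 Y234.089 F1790
G1 X368.491 Y28.640 F1790
G1 X91.014 Y104.219 F1790
M5
G0 X43.066 Y178.507
M3 S369
G1 X95.110 Y199.523 F2597
G1 X108.095 Y98.042 F2597
G1 X96.649 Y170.930 F2597
G1 X139.178 Y9.014 F2597
G1 X43.066 Y178.507 F2597
M5
G0 X157.865 Y158.551
M3 S369
G1 X216.863 Y158.551 F2597
G1 X216.863 Y104.819 F2597
G1 X157.865 Y104.819 F2597
G1 X157.865 Y158.551 F2597
M5
G0 X183.006 Y168.786
M3 S596
G1 X221.764 Y54.083 F1790
M5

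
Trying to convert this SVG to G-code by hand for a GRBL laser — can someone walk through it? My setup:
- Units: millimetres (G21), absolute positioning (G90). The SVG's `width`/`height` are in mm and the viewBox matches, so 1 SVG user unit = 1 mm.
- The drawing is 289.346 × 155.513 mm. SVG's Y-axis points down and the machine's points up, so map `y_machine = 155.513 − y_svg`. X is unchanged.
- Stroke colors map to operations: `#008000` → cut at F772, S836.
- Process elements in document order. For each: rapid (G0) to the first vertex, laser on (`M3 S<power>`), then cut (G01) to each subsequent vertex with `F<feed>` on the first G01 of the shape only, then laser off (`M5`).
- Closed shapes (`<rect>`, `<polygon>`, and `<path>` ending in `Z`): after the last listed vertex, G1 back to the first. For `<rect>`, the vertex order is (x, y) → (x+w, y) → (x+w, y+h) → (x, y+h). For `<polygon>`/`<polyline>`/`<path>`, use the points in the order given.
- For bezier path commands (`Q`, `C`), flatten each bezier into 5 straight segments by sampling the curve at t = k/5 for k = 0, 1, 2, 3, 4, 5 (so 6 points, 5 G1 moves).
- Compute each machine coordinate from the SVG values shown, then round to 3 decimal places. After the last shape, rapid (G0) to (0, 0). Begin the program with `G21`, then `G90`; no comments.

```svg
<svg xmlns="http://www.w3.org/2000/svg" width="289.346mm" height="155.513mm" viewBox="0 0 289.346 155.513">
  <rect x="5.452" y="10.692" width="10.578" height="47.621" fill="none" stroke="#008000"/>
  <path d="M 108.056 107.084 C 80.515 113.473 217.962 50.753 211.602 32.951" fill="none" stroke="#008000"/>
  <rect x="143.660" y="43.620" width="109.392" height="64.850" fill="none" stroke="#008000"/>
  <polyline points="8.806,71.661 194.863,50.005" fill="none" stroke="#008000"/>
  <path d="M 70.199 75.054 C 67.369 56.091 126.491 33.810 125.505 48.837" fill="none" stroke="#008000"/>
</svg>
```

G21
G90
G0 X5.452 Y144.821
M3 S836
G01 X16.030 Y144.821 F772
G01 X16.030 Y97.200
G01 X5.452 Y97.200
G01 X5.452 Y144.821
M5
G0 X108.056 Y48.429
M3 S836
G01 X108.860 Y51.976 F772
G01 X134.438 Y66.637
G01 X169.970 Y86.937
G01 X200.632 Y107.403
G01 X211.602 Y122.562
M5
G0 X143.660 Y111.893
M3 S836
G01 X253.052 Y111.893 F772
G01 X253.052 Y47.043
G01 X143.660 Y47.043
G01 X143.660 Y111.893
M5
G0 X8.806 Y83.852
M3 S836
G01 X194.863 Y105.508 F772
M5
G0 X70.199 Y80.459
M3 S836
G01 X74.959 Y91.910 F772
G01 X88.728 Y102.207
G01 X105.648 Y109.401
G01 X119.860 Y111.540
G01 X125.505 Y106.676
M5
G0 X0.000 Y0.000

viewBox `0 0 289.346 155.513` with mm width/height → 1 unit = 1 mm. Flip: y_m = 155.513 − y_svg.

**Shape 1** — `<rect>` rectangle, stroke `#008000` → cut (S836, F772). Machine vertices: (5.452,144.821) → (16.030,144.821) → (16.030,97.200) → (5.452,97.200) → (5.452,144.821). Closed: final G1 returns to the first vertex.

**Shape 2** — `<path>` cubic bezier, stroke `#008000` → cut (S836, F772). Control points (SVG): P0=(108.056,107.084), P1=(80.515,113.473), P2=(217.962,50.753), P3=(211.602,32.951); sampled at t=k/5. Machine vertices: (108.056,48.429) → (108.860,51.976) → (134.438,66.637) → (169.970,86.937) → (200.632,107.403) → (211.602,122.562). Open path.

**Shape 3** — `<rect>` rectangle, stroke `#008000` → cut (S836, F772). Machine vertices: (143.660,111.893) → (253.052,111.893) → (253.052,47.043) → (143.660,47.043) → (143.660,111.893). Closed: final G1 returns to the first vertex.

**Shape 4** — `<polyline>` line segment, stroke `#008000` → cut (S836, F772). Machine vertices: (8.806,83.852) → (194.863,105.508). Open path.

**Shape 5** — `<path>` cubic bezier, stroke `#008000` → cut (S836, F772). Control points (SVG): P0=(70.199,75.054), P1=(67.369,56.091), P2=(126.491,33.810), P3=(125.505,48.837); sampled at t=k/5. Machine vertices: (70.199,80.459) → (74.959,91.910) → (88.728,102.207) → (105.648,109.401) → (119.860,111.540) → (125.505,106.676). Open path.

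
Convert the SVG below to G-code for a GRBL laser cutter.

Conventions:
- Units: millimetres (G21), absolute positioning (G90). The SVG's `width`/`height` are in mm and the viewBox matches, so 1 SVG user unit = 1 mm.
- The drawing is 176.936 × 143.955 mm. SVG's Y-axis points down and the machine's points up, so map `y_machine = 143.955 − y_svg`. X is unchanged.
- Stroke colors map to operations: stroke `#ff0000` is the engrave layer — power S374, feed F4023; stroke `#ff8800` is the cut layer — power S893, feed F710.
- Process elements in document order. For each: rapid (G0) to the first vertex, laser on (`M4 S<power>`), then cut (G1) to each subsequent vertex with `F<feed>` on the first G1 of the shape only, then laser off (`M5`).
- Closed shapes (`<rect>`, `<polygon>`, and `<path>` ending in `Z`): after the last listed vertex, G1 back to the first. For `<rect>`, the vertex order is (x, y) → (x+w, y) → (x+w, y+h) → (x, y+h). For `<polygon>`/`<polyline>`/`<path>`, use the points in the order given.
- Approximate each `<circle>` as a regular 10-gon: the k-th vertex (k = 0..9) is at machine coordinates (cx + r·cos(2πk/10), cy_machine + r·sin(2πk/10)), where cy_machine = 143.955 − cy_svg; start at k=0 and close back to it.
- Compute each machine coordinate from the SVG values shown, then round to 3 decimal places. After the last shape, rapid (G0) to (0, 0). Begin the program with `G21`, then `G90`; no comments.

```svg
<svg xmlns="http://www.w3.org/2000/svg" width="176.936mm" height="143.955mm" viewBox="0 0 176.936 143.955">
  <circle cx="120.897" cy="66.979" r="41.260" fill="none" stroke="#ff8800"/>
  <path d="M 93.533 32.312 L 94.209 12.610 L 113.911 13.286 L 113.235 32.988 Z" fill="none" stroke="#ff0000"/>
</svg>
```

Since the viewBox matches the mm dimensions, user units are millimetres directly. The only transform is the Y-flip y_m = 143.955 − y_svg.

Shape 1 is a circle drawn with `<circle>`. Its stroke #ff8800 means cut at S893, F710. After flipping Y the toolpath is (162.157,76.976) → (154.277,101.228) → (133.647,116.217) → (108.147,116.217) → (87.517,101.228) → (79.637,76.976) → (87.517,52.724) → (108.147,37.735) → (133.647,37.735) → (154.277,52.724) → (162.157,76.976), returning to the start.

Shape 2 is a regular polygon drawn with `<path>`. Its stroke #ff0000 means engrave at S374, F4023. After flipping Y the toolpath is (93.533,111.643) → (94.209,131.345) → (113.911,130.669) → (113.235,110.967) → (93.533,111.643), returning to the start.

G21
G90
G0 X162.157 Y76.976
M4 S893
G1 X154.277 Y101.228 F710
G1 X133.647 Y116.217
G1 X108.147 Y116.217
G1 X87.517 Y101.228
G1 X79.637 Y76.976
G1 X87.517 Y52.724
G1 X108.147 Y37.735
G1 X133.647 Y37.735
G1 X154.277 Y52.724
G1 X162.157 Y76.976
M5
G0 X93.533 Y111.643
M4 S374
G1 X94.209 Y131.345 F4023
G1 X113.911 Y130.669
G1 X113.235 Y110.967
G1 X93.533 Y111.643
M5
G0 X0.000 Y0.000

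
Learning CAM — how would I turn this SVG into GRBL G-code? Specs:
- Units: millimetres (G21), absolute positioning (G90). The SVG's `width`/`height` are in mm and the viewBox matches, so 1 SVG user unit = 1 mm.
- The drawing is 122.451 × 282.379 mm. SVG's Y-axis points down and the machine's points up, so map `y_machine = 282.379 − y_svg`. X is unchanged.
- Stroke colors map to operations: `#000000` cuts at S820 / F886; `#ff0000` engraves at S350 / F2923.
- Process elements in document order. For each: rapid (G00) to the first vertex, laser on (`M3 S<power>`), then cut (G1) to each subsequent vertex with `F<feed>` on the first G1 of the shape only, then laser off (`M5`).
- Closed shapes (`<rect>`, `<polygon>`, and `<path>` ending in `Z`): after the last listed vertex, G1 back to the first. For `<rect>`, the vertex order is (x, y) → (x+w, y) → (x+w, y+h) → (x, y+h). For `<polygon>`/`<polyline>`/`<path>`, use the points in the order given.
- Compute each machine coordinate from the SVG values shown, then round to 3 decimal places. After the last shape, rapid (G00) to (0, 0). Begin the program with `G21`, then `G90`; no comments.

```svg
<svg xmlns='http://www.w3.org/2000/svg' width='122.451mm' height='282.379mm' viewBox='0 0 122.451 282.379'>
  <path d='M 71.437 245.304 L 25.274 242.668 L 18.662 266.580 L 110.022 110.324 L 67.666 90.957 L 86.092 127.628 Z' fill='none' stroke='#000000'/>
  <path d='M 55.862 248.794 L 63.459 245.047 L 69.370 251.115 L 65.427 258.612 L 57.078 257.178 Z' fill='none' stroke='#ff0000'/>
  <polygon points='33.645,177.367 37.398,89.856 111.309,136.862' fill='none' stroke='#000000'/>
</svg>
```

1 u = 1 mm; y_m = 282.379 − y.

[1] `<path>` closed polygon, #000000→cut S820 F886: (71.437,37.075) → (25.274,39.711) → (18.662,15.799) → (110.022,172.055) → (67.666,191.422) → (86.092,154.751) → (71.437,37.075) (closed)

[2] `<path>` regular polygon, #ff0000→engrave S350 F2923: (55.862,33.585) → (63.459,37.332) → (69.370,31.264) → (65.427,23.767) → (57.078,25.201) → (55.862,33.585) (closed)

[3] `<polygon>` regular polygon, #000000→cut S820 F886: (33.645,105.012) → (37.398,192.523) → (111.309,145.517) → (33.645,105.012) (closed)

G21
G90
G00 X71.437 Y37.075
M3 S820
G1 X25.274 Y39.711 F886
G1 X18.662 Y15.799
G1 X110.022 Y172.055
G1 X67.666 Y191.422
G1 X86.092 Y154.751
G1 X71.437 Y37.075
M5
G00 X55.862 Y33.585
M3 S350
G1 X63.459 Y37.332 F2923
G1 X69.370 Y31.264
G1 X65.427 Y23.767
G1 X57.078 Y25.201
G1 X55.862 Y33.585
M5
G00 X33.645 Y105.012
M3 S820
G1 X37.398 Y192.523 F886
G1 X111.309 Y145.517
G1 X33.645 Y105.012
M5
G00 X0.000 Y0.000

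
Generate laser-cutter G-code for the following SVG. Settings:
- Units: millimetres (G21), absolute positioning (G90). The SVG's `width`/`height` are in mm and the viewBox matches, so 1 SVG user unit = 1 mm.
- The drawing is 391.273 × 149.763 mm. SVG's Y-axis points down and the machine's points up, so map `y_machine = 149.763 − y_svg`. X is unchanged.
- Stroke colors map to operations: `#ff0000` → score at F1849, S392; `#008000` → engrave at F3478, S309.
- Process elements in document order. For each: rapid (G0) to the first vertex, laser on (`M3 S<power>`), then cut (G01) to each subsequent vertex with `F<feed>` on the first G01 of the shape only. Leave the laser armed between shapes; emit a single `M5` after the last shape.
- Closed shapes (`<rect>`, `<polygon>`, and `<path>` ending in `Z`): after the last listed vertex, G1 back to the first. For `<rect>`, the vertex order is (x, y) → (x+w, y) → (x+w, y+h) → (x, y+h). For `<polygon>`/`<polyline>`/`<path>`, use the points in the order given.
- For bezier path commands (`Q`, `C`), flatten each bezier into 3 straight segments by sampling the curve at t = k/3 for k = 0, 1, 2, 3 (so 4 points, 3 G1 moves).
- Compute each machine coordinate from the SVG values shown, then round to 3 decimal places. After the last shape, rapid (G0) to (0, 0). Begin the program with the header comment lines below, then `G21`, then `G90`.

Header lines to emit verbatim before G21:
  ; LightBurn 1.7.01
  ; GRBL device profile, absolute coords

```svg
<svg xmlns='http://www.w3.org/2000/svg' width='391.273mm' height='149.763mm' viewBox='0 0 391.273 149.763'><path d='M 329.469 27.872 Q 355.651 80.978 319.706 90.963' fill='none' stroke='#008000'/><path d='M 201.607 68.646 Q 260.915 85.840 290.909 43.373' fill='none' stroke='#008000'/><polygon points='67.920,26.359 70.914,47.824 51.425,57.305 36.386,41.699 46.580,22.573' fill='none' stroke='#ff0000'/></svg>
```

; LightBurn 1.7.01
; GRBL device profile, absolute coords
G21
G90
G0 X329.469 Y121.891
M3 S309
G01 X340.021 Y91.278 F3478
G01 X336.766 Y70.248
G01 X319.706 Y58.800
G0 X201.607 Y81.117
M3 S309
G01 X237.889 Y76.283 F3478
G01 X267.656 Y84.708
G01 X290.909 Y106.390
G0 X67.920 Y123.404
M3 S392
G01 X70.914 Y101.939 F1849
G01 X51.425 Y92.458
G01 X36.386 Y108.064
G01 X46.580 Y127.190
G01 X67.920 Y123.404
M5
G0 X0.000 Y0.000

1 u = 1 mm; y_m = 149.763 − y.

[1] `<path>` quadratic bezier, #008000→engrave S309 F3478: (329.469,121.891) → (340.021,91.278) → (336.766,70.248) → (319.706,58.800)

[2] `<path>` quadratic bezier, #008000→engrave S309 F3478: (201.607,81.117) → (237.889,76.283) → (267.656,84.708) → (290.909,106.390)

[3] `<polygon>` regular polygon, #ff0000→score S392 F1849: (67.920,123.404) → (70.914,101.939) → (51.425,92.458) → (36.386,108.064) → (46.580,127.190) → (67.920,123.404) (closed)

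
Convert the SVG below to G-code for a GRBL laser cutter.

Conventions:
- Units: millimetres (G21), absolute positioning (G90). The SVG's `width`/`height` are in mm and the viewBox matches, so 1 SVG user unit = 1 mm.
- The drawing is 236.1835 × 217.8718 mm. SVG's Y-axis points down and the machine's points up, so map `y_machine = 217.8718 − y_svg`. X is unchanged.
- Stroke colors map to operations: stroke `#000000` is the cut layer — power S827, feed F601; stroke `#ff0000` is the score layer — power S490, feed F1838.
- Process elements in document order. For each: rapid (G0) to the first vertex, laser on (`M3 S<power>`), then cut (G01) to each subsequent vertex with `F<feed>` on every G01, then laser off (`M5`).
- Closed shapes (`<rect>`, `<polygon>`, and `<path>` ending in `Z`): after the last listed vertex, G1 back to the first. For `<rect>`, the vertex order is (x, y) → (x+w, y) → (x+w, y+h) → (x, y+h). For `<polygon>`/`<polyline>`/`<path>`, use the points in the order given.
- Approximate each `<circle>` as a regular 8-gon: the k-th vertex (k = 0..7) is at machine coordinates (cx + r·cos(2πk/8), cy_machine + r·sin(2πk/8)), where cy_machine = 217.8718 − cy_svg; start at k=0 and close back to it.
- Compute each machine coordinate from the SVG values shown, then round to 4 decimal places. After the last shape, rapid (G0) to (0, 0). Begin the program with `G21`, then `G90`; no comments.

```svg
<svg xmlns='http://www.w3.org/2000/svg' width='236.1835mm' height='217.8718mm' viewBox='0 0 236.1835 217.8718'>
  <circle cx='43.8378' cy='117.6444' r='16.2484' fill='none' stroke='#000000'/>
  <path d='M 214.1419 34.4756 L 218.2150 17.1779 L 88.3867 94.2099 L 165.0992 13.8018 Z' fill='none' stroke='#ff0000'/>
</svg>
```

Since the viewBox matches the mm dimensions, user units are millimetres directly. The only transform is the Y-flip y_m = 217.8718 − y_svg.

Shape 1 is a circle drawn with `<circle>`. Its stroke #000000 means cut at S827, F601. After flipping Y the toolpath is (60.0862,100.2274) → (55.3272,111.7168) → (43.8378,116.4758) → (32.3484,111.7168) → (27.5894,100.2274) → (32.3484,88.7380) → (43.8378,83.9790) → (55.3272,88.7380) → (60.0862,100.2274), returning to the start.

Shape 2 is a closed polygon drawn with `<path>`. Its stroke #ff0000 means score at S490, F1838. After flipping Y the toolpath is (214.1419,183.3962) → (218.2150,200.6939) → (88.3867,123.6619) → (165.0992,204.0700) → (214.1419,183.3962), returning to the start.

G21
G90
G0 X60.0862 Y100.2274
M3 S827
G01 X55.3272 Y111.7168 F601
G01 X43.8378 Y116.4758 F601
G01 X32.3484 Y111.7168 F601
G01 X27.5894 Y100.2274 F601
G01 X32.3484 Y88.7380 F601
G01 X43.8378 Y83.9790 F601
G01 X55.3272 Y88.7380 F601
G01 X60.0862 Y100.2274 F601
M5
G0 X214.1419 Y183.3962
M3 S490
G01 X218.2150 Y200.6939 F1838
G01 X88.3867 Y123.6619 F1838
G01 X165.0992 Y204.0700 F1838
G01 X214.1419 Y183.3962 F1838
M5
G0 X0.0000 Y0.0000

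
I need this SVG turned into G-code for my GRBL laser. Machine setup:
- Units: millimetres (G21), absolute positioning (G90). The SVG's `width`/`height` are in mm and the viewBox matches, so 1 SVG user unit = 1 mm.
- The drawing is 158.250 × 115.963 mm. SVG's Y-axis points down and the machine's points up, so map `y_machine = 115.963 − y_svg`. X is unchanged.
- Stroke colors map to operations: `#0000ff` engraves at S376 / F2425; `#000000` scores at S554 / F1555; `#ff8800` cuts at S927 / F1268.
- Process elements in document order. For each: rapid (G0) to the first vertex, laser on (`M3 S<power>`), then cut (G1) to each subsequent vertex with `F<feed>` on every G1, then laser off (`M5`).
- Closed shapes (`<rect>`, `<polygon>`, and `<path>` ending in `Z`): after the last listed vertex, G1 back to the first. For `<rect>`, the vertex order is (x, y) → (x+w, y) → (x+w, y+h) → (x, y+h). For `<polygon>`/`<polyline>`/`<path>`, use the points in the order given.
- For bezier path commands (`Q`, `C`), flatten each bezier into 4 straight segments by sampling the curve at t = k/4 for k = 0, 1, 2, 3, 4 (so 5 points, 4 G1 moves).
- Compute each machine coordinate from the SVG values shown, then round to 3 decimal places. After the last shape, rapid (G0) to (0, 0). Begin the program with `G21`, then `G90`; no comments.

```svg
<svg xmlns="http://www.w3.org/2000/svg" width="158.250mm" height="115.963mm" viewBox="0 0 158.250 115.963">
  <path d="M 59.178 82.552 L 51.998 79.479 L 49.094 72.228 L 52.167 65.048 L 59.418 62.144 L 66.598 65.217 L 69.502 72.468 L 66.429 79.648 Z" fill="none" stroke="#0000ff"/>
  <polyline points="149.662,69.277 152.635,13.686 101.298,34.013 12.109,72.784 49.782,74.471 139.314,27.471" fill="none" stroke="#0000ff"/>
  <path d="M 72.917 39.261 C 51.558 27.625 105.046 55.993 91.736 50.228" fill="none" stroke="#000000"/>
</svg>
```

viewBox `0 0 158.250 115.963` with mm width/height → 1 unit = 1 mm. Flip: y_m = 115.963 − y_svg.

**Shape 1** — `<path>` regular polygon, stroke `#0000ff` → engrave (S376, F2425). Machine vertices: (59.178,33.411) → (51.998,36.484) → (49.094,43.735) → (52.167,50.915) → (59.418,53.819) → (66.598,50.746) → (69.502,43.495) → (66.429,36.315) → (59.178,33.411). Closed: final G1 returns to the first vertex.

**Shape 2** — `<polyline>` open polyline, stroke `#0000ff` → engrave (S376, F2425). Machine vertices: (149.662,46.686) → (152.635,102.277) → (101.298,81.950) → (12.109,43.179) → (49.782,41.492) → (139.314,88.492). Open path.

**Shape 3** — `<path>` cubic bezier, stroke `#000000` → score (S554, F1555). Control points (SVG): P0=(72.917,39.261), P1=(51.558,27.625), P2=(105.046,55.993), P3=(91.736,50.228); sampled at t=k/4. Machine vertices: (72.917,76.702) → (68.718,79.087) → (79.308,73.420) → (91.407,66.653) → (91.736,65.735). Open path.

G21
G90
G0 X59.178 Y33.411
M3 S376
G1 X51.998 Y36.484 F2425
G1 X49.094 Y43.735 F2425
G1 X52.167 Y50.915 F2425
G1 X59.418 Y53.819 F2425
G1 X66.598 Y50.746 F2425
G1 X69.502 Y43.495 F2425
G1 X66.429 Y36.315 F2425
G1 X59.178 Y33.411 F2425
M5
G0 X149.662 Y46.686
M3 S376
G1 X152.635 Y102.277 F2425
G1 X101.298 Y81.950 F2425
G1 X12.109 Y43.179 F2425
G1 X49.782 Y41.492 F2425
G1 X139.314 Y88.492 F2425
M5
G0 X72.917 Y76.702
M3 S554
G1 X68.718 Y79.087 F1555
G1 X79.308 Y73.420 F1555
G1 X91.407 Y66.653 F1555
G1 X91.736 Y65.735 F1555
M5
G0 X0.000 Y0.000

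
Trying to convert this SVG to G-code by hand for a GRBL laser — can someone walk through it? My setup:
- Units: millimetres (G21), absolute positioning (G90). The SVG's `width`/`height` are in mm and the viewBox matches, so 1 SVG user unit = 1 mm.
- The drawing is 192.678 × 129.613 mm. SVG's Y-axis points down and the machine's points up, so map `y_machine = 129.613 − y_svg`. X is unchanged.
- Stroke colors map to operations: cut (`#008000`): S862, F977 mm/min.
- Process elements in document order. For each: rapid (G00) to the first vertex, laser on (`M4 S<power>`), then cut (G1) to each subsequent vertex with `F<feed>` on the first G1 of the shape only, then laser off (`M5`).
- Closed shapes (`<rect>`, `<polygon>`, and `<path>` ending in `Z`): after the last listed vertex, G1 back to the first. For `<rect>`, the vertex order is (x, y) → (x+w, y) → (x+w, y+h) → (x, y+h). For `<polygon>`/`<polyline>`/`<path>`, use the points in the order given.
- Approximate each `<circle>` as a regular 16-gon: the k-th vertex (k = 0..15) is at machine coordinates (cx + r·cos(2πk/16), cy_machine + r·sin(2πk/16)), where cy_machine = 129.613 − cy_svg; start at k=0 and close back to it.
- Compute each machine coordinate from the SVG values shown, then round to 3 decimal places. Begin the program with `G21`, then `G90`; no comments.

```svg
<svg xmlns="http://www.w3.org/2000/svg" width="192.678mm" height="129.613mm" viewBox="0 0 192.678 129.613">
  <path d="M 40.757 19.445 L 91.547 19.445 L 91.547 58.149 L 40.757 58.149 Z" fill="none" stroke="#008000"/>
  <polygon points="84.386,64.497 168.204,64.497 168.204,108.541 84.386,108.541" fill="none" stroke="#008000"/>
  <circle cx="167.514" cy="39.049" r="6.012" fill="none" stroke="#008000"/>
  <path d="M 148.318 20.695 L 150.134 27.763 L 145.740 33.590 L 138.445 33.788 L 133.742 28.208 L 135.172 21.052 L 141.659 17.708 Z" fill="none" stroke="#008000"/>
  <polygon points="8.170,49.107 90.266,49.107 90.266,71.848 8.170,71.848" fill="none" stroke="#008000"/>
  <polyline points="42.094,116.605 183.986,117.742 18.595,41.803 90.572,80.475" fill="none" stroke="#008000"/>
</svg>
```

G21
G90
G00 X40.757 Y110.168
M4 S862
G1 X91.547 Y110.168 F977
G1 X91.547 Y71.464
G1 X40.757 Y71.464
G1 X40.757 Y110.168
M5
G00 X84.386 Y65.116
M4 S862
G1 X168.204 Y65.116 F977
G1 X168.204 Y21.072
G1 X84.386 Y21.072
G1 X84.386 Y65.116
M5
G00 X173.526 Y90.564
M4 S862
G1 X173.068 Y92.865 F977
G1 X171.765 Y94.815
G1 X169.815 Y96.118
G1 X167.514 Y96.576
G1 X165.213 Y96.118
G1 X163.263 Y94.815
G1 X161.960 Y92.865
G1 X161.502 Y90.564
G1 X161.960 Y88.263
G1 X163.263 Y86.313
G1 X165.213 Y85.010
G1 X167.514 Y84.552
G1 X169.815 Y85.010
G1 X171.765 Y86.313
G1 X173.068 Y88.263
G1 X173.526 Y90.564
M5
G00 X148.318 Y108.918
M4 S862
G1 X150.134 Y101.850 F977
G1 X145.740 Y96.023
G1 X138.445 Y95.825
G1 X133.742 Y101.405
G1 X135.172 Y108.561
G1 X141.659 Y111.905
G1 X148.318 Y108.918
M5
G00 X8.170 Y80.506
M4 S862
G1 X90.266 Y80.506 F977
G1 X90.266 Y57.765
G1 X8.170 Y57.765
G1 X8.170 Y80.506
M5
G00 X42.094 Y13.008
M4 S862
G1 X183.986 Y11.871 F977
G1 X18.595 Y87.810
G1 X90.572 Y49.138
M5

viewBox `0 0 192.678 129.613` with mm width/height → 1 unit = 1 mm. Flip: y_m = 129.613 − y_svg.

**Shape 1** — `<path>` rectangle, stroke `#008000` → cut (S862, F977). Machine vertices: (40.757,110.168) → (91.547,110.168) → (91.547,71.464) → (40.757,71.464) → (40.757,110.168). Closed: final G1 returns to the first vertex.

**Shape 2** — `<polygon>` rectangle, stroke `#008000` → cut (S862, F977). Machine vertices: (84.386,65.116) → (168.204,65.116) → (168.204,21.072) → (84.386,21.072) → (84.386,65.116). Closed: final G1 returns to the first vertex.

**Shape 3** — `<circle>` circle, stroke `#008000` → cut (S862, F977). Machine vertices: (173.526,90.564) → (173.068,92.865) → (171.765,94.815) → (169.815,96.118) → (167.514,96.576) → (165.213,96.118) → (163.263,94.815) → (161.960,92.865) → (161.502,90.564) → (161.960,88.263) → (163.263,86.313) → (165.213,85.010) → (167.514,84.552) → (169.815,85.010) → (171.765,86.313) → (173.068,88.263) → (173.526,90.564). Closed: final G1 returns to the first vertex.

**Shape 4** — `<path>` regular polygon, stroke `#008000` → cut (S862, F977). Machine vertices: (148.318,108.918) → (150.134,101.850) → (145.740,96.023) → (138.445,95.825) → (133.742,101.405) → (135.172,108.561) → (141.659,111.905) → (148.318,108.918). Closed: final G1 returns to the first vertex.

**Shape 5** — `<polygon>` rectangle, stroke `#008000` → cut (S862, F977). Machine vertices: (8.170,80.506) → (90.266,80.506) → (90.266,57.765) → (8.170,57.765) → (8.170,80.506). Closed: final G1 returns to the first vertex.

**Shape 6** — `<polyline>` open polyline, stroke `#008000` → cut (S862, F977). Machine vertices: (42.094,13.008) → (183.986,11.871) → (18.595,87.810) → (90.572,49.138). Open path.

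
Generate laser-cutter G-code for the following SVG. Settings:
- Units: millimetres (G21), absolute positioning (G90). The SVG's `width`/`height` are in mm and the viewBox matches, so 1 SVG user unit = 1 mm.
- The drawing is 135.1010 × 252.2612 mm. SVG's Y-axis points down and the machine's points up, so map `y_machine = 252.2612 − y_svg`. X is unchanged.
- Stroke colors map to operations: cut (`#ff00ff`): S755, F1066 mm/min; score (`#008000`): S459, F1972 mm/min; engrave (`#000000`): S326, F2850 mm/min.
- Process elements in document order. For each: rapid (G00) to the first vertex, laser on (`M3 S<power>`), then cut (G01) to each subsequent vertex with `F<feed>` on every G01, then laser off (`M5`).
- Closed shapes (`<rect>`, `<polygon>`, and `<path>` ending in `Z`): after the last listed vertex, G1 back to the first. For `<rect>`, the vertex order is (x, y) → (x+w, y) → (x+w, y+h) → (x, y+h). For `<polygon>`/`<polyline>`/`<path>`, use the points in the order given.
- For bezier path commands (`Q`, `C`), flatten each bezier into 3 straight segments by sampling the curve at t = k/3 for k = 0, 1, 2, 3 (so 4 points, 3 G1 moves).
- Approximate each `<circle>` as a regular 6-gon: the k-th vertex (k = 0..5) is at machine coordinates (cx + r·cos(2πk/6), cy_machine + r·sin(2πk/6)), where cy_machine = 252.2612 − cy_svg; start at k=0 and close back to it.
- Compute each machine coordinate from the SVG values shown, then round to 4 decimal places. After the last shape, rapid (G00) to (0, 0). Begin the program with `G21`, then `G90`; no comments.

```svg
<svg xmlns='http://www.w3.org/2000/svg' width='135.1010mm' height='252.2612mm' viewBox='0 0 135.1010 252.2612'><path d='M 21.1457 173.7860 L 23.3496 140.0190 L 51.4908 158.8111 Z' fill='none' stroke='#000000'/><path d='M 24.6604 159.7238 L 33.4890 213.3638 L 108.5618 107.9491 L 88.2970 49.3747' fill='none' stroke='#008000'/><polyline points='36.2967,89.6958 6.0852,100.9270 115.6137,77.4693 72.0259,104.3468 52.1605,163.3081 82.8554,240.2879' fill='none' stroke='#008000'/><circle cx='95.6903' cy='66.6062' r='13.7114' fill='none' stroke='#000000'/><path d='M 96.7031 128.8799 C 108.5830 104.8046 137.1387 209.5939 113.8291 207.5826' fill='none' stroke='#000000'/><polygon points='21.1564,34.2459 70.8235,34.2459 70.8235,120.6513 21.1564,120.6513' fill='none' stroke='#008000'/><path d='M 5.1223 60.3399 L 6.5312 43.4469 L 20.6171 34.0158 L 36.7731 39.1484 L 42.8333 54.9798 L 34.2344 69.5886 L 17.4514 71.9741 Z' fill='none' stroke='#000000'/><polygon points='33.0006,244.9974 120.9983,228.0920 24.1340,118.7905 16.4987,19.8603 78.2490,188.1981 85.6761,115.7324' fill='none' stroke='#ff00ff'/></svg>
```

G21
G90
G00 X21.1457 Y78.4752
M3 S326
G01 X23.3496 Y112.2422 F2850
G01 X51.4908 Y93.4501 F2850
G01 X21.1457 Y78.4752 F2850
M5
G00 X24.6604 Y92.5374
M3 S459
G01 X33.4890 Y38.8974 F1972
G01 X108.5618 Y144.3121 F1972
G01 X88.2970 Y202.8865 F1972
M5
G00 X36.2967 Y162.5654
M3 S459
G01 X6.0852 Y151.3342 F1972
G01 X115.6137 Y174.7919 F1972
G01 X72.0259 Y147.9144 F1972
G01 X52.1605 Y88.9531 F1972
G01 X82.8554 Y11.9733 F1972
M5
G00 X109.4017 Y185.6550
M3 S326
G01 X102.5460 Y197.5294 F2850
G01 X88.8346 Y197.5294 F2850
G01 X81.9789 Y185.6550 F2850
G01 X88.8346 Y173.7806 F2850
G01 X102.5460 Y173.7806 F2850
G01 X109.4017 Y185.6550 F2850
M5
G00 X96.7031 Y123.3813
M3 S326
G01 X111.6030 Y113.2301 F2850
G01 X122.3888 Y69.5392 F2850
G01 X113.8291 Y44.6786 F2850
M5
G00 X21.1564 Y218.0153
M3 S459
G01 X70.8235 Y218.0153 F1972
G01 X70.8235 Y131.6099 F1972
G01 X21.1564 Y131.6099 F1972
G01 X21.1564 Y218.0153 F1972
M5
G00 X5.1223 Y191.9213
M3 S326
G01 X6.5312 Y208.8143 F2850
G01 X20.6171 Y218.2454 F2850
G01 X36.7731 Y213.1128 F2850
G01 X42.8333 Y197.2814 F2850
G01 X34.2344 Y182.6726 F2850
G01 X17.4514 Y180.2871 F2850
G01 X5.1223 Y191.9213 F2850
M5
G00 X33.0006 Y7.2638
M3 S755
G01 X120.9983 Y24.1692 F1066
G01 X24.1340 Y133.4707 F1066
G01 X16.4987 Y232.4009 F1066
G01 X78.2490 Y64.0631 F1066
G01 X85.6761 Y136.5288 F1066
G01 X33.0006 Y7.2638 F1066
M5
G00 X0.0000 Y0.0000

Since the viewBox matches the mm dimensions, user units are millimetres directly. The only transform is the Y-flip y_m = 252.2612 − y_svg.

Shape 1 is a regular polygon drawn with `<path>`. Its stroke #000000 means engrave at S326, F2850. After flipping Y the toolpath is (21.1457,78.4752) → (23.3496,112.2422) → (51.4908,93.4501) → (21.1457,78.4752), returning to the start.

Shape 2 is a open polyline drawn with `<path>`. Its stroke #008000 means score at S459, F1972. After flipping Y the toolpath is (24.6604,92.5374) → (33.4890,38.8974) → (108.5618,144.3121) → (88.2970,202.8865).

Shape 3 is a open polyline drawn with `<polyline>`. Its stroke #008000 means score at S459, F1972. After flipping Y the toolpath is (36.2967,162.5654) → (6.0852,151.3342) → (115.6137,174.7919) → (72.0259,147.9144) → (52.1605,88.9531) → (82.8554,11.9733).

Shape 4 is a circle drawn with `<circle>`. Its stroke #000000 means engrave at S326, F2850. After flipping Y the toolpath is (109.4017,185.6550) → (102.5460,197.5294) → (88.8346,197.5294) → (81.9789,185.6550) → (88.8346,173.7806) → (102.5460,173.7806) → (109.4017,185.6550), returning to the start.

Shape 5 is a cubic bezier drawn with `<path>`. Its stroke #000000 means engrave at S326, F2850. After flipping Y the toolpath is (96.7031,123.3813) → (111.6030,113.2301) → (122.3888,69.5392) → (113.8291,44.6786).

Shape 6 is a rectangle drawn with `<polygon>`. Its stroke #008000 means score at S459, F1972. After flipping Y the toolpath is (21.1564,218.0153) → (70.8235,218.0153) → (70.8235,131.6099) → (21.1564,131.6099) → (21.1564,218.0153), returning to the start.

Shape 7 is a regular polygon drawn with `<path>`. Its stroke #000000 means engrave at S326, F2850. After flipping Y the toolpath is (5.1223,191.9213) → (6.5312,208.8143) → (20.6171,218.2454) → (36.7731,213.1128) → (42.8333,197.2814) → (34.2344,182.6726) → (17.4514,180.2871) → (5.1223,191.9213), returning to the start.

Shape 8 is a closed polygon drawn with `<polygon>`. Its stroke #ff00ff means cut at S755, F1066. After flipping Y the toolpath is (33.0006,7.2638) → (120.9983,24.1692) → (24.1340,133.4707) → (16.4987,232.4009) → (78.2490,64.0631) → (85.6761,136.5288) → (33.0006,7.2638), returning to the start.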